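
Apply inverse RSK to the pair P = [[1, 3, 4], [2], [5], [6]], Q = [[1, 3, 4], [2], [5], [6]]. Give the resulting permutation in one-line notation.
6 2 3 5 4 1

Reverse the RSK construction: for i from n down to 1, find the cell of Q containing i, remove the entry at that cell from P, and reverse-bump it up through P; the value ejected from row 1 is w(i).

Step i=6: Q has 6 at row 4, column 1; remove 6 from row 4 of P and reverse-bump: 6 enters row 3 and ejects 5; 5 enters row 2 and ejects 2; 2 enters row 1 and ejects 1. So w(6) = 1. P is now [[2, 3, 4], [5], [6]].
Step i=5: Q has 5 at row 3, column 1; remove 6 from row 3 of P and reverse-bump: 6 enters row 2 and ejects 5; 5 enters row 1 and ejects 4. So w(5) = 4. P is now [[2, 3, 5], [6]].
Step i=4: Q has 4 at row 1, column 3; remove that cell from P, ejecting 5. So w(4) = 5. P is now [[2, 3], [6]].
Step i=3: Q has 3 at row 1, column 2; remove that cell from P, ejecting 3. So w(3) = 3. P is now [[2], [6]].
Step i=2: Q has 2 at row 2, column 1; remove 6 from row 2 of P and reverse-bump: 6 enters row 1 and ejects 2. So w(2) = 2. P is now [[6]].
Step i=1: Q has 1 at row 1, column 1; remove that cell from P, ejecting 6. So w(1) = 6. P is now [].

So w = 6 2 3 5 4 1.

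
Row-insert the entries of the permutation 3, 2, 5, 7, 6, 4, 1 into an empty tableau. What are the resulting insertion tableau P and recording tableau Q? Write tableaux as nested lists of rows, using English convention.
Insert each entry of the permutation into P by Schensted row insertion, recording in Q the position of each new cell.

Insert 3: appended to row 1. P = [[3]].
Insert 2: 2 bumps 3 from row 1; 3 starts row 2. P = [[2], [3]].
Insert 5: appended to row 1. P = [[2, 5], [3]].
Insert 7: appended to row 1. P = [[2, 5, 7], [3]].
Insert 6: 6 bumps 7 from row 1; 7 appends to row 2. P = [[2, 5, 6], [3, 7]].
Insert 4: 4 bumps 5 from row 1; 5 bumps 7 from row 2; 7 starts row 3. P = [[2, 4, 6], [3, 5], [7]].
Insert 1: 1 bumps 2 from row 1; 2 bumps 3 from row 2; 3 bumps 7 from row 3; 7 starts row 4. P = [[1, 4, 6], [2, 5], [3], [7]].

So P = [[1, 4, 6], [2, 5], [3], [7]], Q = [[1, 3, 4], [2, 5], [6], [7]].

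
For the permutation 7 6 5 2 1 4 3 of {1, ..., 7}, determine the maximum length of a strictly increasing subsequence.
2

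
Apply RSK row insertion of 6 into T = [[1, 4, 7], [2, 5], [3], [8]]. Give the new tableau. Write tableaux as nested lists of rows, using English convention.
In row 1, 6 replaces 7 (the leftmost entry greater than 6); 7 is bumped to row 2. 7 is appended to row 2. The new tableau is [[1, 4, 6], [2, 5, 7], [3], [8]].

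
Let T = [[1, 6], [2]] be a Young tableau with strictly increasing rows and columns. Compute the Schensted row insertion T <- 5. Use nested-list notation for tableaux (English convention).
In row 1, 5 replaces 6 (the leftmost entry greater than 5); 6 is bumped to row 2. 6 is appended to row 2. The new tableau is [[1, 5], [2, 6]].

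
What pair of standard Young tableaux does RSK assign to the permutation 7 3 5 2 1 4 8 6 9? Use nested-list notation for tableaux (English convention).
Insert each entry of the permutation into P by Schensted row insertion, recording in Q the position of each new cell.

Insert 7: appended to row 1. P = [[7]].
Insert 3: 3 bumps 7 from row 1; 7 starts row 2. P = [[3], [7]].
Insert 5: appended to row 1. P = [[3, 5], [7]].
Insert 2: 2 bumps 3 from row 1; 3 bumps 7 from row 2; 7 starts row 3. P = [[2, 5], [3], [7]].
Insert 1: 1 bumps 2 from row 1; 2 bumps 3 from row 2; 3 bumps 7 from row 3; 7 starts row 4. P = [[1, 5], [2], [3], [7]].
Insert 4: 4 bumps 5 from row 1; 5 appends to row 2. P = [[1, 4], [2, 5], [3], [7]].
Insert 8: appended to row 1. P = [[1, 4, 8], [2, 5], [3], [7]].
Insert 6: 6 bumps 8 from row 1; 8 appends to row 2. P = [[1, 4, 6], [2, 5, 8], [3], [7]].
Insert 9: appended to row 1. P = [[1, 4, 6, 9], [2, 5, 8], [3], [7]].

So P = [[1, 4, 6, 9], [2, 5, 8], [3], [7]], Q = [[1, 3, 7, 9], [2, 6, 8], [4], [5]].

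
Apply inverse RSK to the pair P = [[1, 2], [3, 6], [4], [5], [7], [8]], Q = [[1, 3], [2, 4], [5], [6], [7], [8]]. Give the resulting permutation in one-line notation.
5 1 8 7 6 4 3 2

Reverse the RSK construction: for i from n down to 1, find the cell of Q containing i, remove the entry at that cell from P, and reverse-bump it up through P; the value ejected from row 1 is w(i).

Step i=8: Q has 8 at row 6, column 1; remove 8 from row 6 of P and reverse-bump: 8 enters row 5 and ejects 7; 7 enters row 4 and ejects 5; 5 enters row 3 and ejects 4; 4 enters row 2 and ejects 3; 3 enters row 1 and ejects 2. So w(8) = 2. P is now [[1, 3], [4, 6], [5], [7], [8]].
Step i=7: Q has 7 at row 5, column 1; remove 8 from row 5 of P and reverse-bump: 8 enters row 4 and ejects 7; 7 enters row 3 and ejects 5; 5 enters row 2 and ejects 4; 4 enters row 1 and ejects 3. So w(7) = 3. P is now [[1, 4], [5, 6], [7], [8]].
Step i=6: Q has 6 at row 4, column 1; remove 8 from row 4 of P and reverse-bump: 8 enters row 3 and ejects 7; 7 enters row 2 and ejects 6; 6 enters row 1 and ejects 4. So w(6) = 4. P is now [[1, 6], [5, 7], [8]].
Step i=5: Q has 5 at row 3, column 1; remove 8 from row 3 of P and reverse-bump: 8 enters row 2 and ejects 7; 7 enters row 1 and ejects 6. So w(5) = 6. P is now [[1, 7], [5, 8]].
Step i=4: Q has 4 at row 2, column 2; remove 8 from row 2 of P and reverse-bump: 8 enters row 1 and ejects 7. So w(4) = 7. P is now [[1, 8], [5]].
Step i=3: Q has 3 at row 1, column 2; remove that cell from P, ejecting 8. So w(3) = 8. P is now [[1], [5]].
Step i=2: Q has 2 at row 2, column 1; remove 5 from row 2 of P and reverse-bump: 5 enters row 1 and ejects 1. So w(2) = 1. P is now [[5]].
Step i=1: Q has 1 at row 1, column 1; remove that cell from P, ejecting 5. So w(1) = 5. P is now [].

So w = 5 1 8 7 6 4 3 2.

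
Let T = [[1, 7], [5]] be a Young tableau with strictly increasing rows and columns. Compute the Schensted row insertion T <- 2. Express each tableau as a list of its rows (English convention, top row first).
[[1, 2], [5, 7]]

In row 1, 2 replaces 7 (the leftmost entry greater than 2); 7 is bumped to row 2. 7 is appended to row 2. The new tableau is [[1, 2], [5, 7]].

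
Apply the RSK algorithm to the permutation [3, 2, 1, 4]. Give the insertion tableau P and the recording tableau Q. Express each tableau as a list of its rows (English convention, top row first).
Insert each entry of the permutation into P by Schensted row insertion, recording in Q the position of each new cell.

Insert 3: appended to row 1. P = [[3]], Q = [[1]].
Insert 2: 2 bumps 3 from row 1; 3 starts row 2. P = [[2], [3]], Q = [[1], [2]].
Insert 1: 1 bumps 2 from row 1; 2 bumps 3 from row 2; 3 starts row 3. P = [[1], [2], [3]], Q = [[1], [2], [3]].
Insert 4: appended to row 1. P = [[1, 4], [2], [3]], Q = [[1, 4], [2], [3]].

So P = [[1, 4], [2], [3]], Q = [[1, 4], [2], [3]].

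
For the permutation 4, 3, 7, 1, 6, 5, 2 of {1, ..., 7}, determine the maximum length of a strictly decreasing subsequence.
4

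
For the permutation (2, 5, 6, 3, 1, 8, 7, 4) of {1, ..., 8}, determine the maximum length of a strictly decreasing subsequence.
3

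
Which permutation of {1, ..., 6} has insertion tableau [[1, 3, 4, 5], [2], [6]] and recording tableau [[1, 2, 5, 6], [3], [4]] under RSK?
Reverse RSK: for i = n, n-1, ..., 1, locate i in Q, remove the corresponding corner cell from P, and reverse-bump its entry up through P; the value ejected from row 1 is w(i).

So w = 2 6 3 1 4 5.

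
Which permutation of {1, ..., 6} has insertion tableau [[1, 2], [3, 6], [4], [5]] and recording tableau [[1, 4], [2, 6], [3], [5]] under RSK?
Reverse the RSK construction: for i from n down to 1, find the cell of Q containing i, remove the entry at that cell from P, and reverse-bump it up through P; the value ejected from row 1 is w(i).

Step i=6: Q has 6 at row 2, column 2; remove 6 from row 2 of P and reverse-bump: 6 enters row 1 and ejects 2. So w(6) = 2. P is now [[1, 6], [3], [4], [5]].
Step i=5: Q has 5 at row 4, column 1; remove 5 from row 4 of P and reverse-bump: 5 enters row 3 and ejects 4; 4 enters row 2 and ejects 3; 3 enters row 1 and ejects 1. So w(5) = 1. P is now [[3, 6], [4], [5]].
Step i=4: Q has 4 at row 1, column 2; remove that cell from P, ejecting 6. So w(4) = 6. P is now [[3], [4], [5]].
Step i=3: Q has 3 at row 3, column 1; remove 5 from row 3 of P and reverse-bump: 5 enters row 2 and ejects 4; 4 enters row 1 and ejects 3. So w(3) = 3. P is now [[4], [5]].
Step i=2: Q has 2 at row 2, column 1; remove 5 from row 2 of P and reverse-bump: 5 enters row 1 and ejects 4. So w(2) = 4. P is now [[5]].
Step i=1: Q has 1 at row 1, column 1; remove that cell from P, ejecting 5. So w(1) = 5. P is now [].

So w = 5 4 3 6 1 2.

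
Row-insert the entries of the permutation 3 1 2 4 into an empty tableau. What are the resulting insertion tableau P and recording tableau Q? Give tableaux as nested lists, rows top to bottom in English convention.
P = [[1, 2, 4], [3]], Q = [[1, 3, 4], [2]]

Insert each entry of the permutation into P by Schensted row insertion, recording in Q the position of each new cell.

Insert 3: appended to row 1. P = [[3]].
Insert 1: 1 bumps 3 from row 1; 3 starts row 2. P = [[1], [3]].
Insert 2: appended to row 1. P = [[1, 2], [3]].
Insert 4: appended to row 1. P = [[1, 2, 4], [3]].

So P = [[1, 2, 4], [3]], Q = [[1, 3, 4], [2]].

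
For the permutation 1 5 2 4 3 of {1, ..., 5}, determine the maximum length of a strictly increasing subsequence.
3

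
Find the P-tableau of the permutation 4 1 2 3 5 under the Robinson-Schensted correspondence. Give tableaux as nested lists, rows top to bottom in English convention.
Insert 4: appended to row 1. P = [[4]].
Insert 1: 1 bumps 4 from row 1; 4 starts row 2. P = [[1], [4]].
Insert 2: appended to row 1. P = [[1, 2], [4]].
Insert 3: appended to row 1. P = [[1, 2, 3], [4]].
Insert 5: appended to row 1. P = [[1, 2, 3, 5], [4]].

So P = [[1, 2, 3, 5], [4]].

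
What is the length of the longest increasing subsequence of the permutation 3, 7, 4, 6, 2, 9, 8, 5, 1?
4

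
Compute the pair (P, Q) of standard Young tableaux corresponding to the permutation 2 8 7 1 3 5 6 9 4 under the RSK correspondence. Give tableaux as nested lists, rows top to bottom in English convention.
P = [[1, 3, 4, 6, 9], [2, 5], [7], [8]], Q = [[1, 2, 6, 7, 8], [3, 5], [4], [9]]

Insert each entry of the permutation into P by Schensted row insertion, recording in Q the position of each new cell.

Insert 2: appended to row 1. P = [[2]].
Insert 8: appended to row 1. P = [[2, 8]].
Insert 7: 7 bumps 8 from row 1; 8 starts row 2. P = [[2, 7], [8]].
Insert 1: 1 bumps 2 from row 1; 2 bumps 8 from row 2; 8 starts row 3. P = [[1, 7], [2], [8]].
Insert 3: 3 bumps 7 from row 1; 7 appends to row 2. P = [[1, 3], [2, 7], [8]].
Insert 5: appended to row 1. P = [[1, 3, 5], [2, 7], [8]].
Insert 6: appended to row 1. P = [[1, 3, 5, 6], [2, 7], [8]].
Insert 9: appended to row 1. P = [[1, 3, 5, 6, 9], [2, 7], [8]].
Insert 4: 4 bumps 5 from row 1; 5 bumps 7 from row 2; 7 bumps 8 from row 3; 8 starts row 4. P = [[1, 3, 4, 6, 9], [2, 5], [7], [8]].

So P = [[1, 3, 4, 6, 9], [2, 5], [7], [8]], Q = [[1, 2, 6, 7, 8], [3, 5], [4], [9]].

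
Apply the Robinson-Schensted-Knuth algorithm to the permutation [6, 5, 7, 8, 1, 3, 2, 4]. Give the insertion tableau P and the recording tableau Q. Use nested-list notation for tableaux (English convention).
P = [[1, 2, 4], [3, 7, 8], [5], [6]], Q = [[1, 3, 4], [2, 6, 8], [5], [7]]

Insert each entry of the permutation into P by Schensted row insertion, recording in Q the position of each new cell.

Insert 6: appended to row 1. P = [[6]].
Insert 5: 5 bumps 6 from row 1; 6 starts row 2. P = [[5], [6]].
Insert 7: appended to row 1. P = [[5, 7], [6]].
Insert 8: appended to row 1. P = [[5, 7, 8], [6]].
Insert 1: 1 bumps 5 from row 1; 5 bumps 6 from row 2; 6 starts row 3. P = [[1, 7, 8], [5], [6]].
Insert 3: 3 bumps 7 from row 1; 7 appends to row 2. P = [[1, 3, 8], [5, 7], [6]].
Insert 2: 2 bumps 3 from row 1; 3 bumps 5 from row 2; 5 bumps 6 from row 3; 6 starts row 4. P = [[1, 2, 8], [3, 7], [5], [6]].
Insert 4: 4 bumps 8 from row 1; 8 appends to row 2. P = [[1, 2, 4], [3, 7, 8], [5], [6]].

So P = [[1, 2, 4], [3, 7, 8], [5], [6]], Q = [[1, 3, 4], [2, 6, 8], [5], [7]].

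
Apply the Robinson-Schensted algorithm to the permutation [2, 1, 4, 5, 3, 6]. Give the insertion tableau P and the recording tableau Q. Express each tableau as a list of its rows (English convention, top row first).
Insert each entry of the permutation into P by Schensted row insertion, recording in Q the position of each new cell.

After inserting 2: P = [[2]].
After inserting 1: P = [[1], [2]].
After inserting 4: P = [[1, 4], [2]].
After inserting 5: P = [[1, 4, 5], [2]].
After inserting 3: P = [[1, 3, 5], [2, 4]].
After inserting 6: P = [[1, 3, 5, 6], [2, 4]].

So P = [[1, 3, 5, 6], [2, 4]], Q = [[1, 3, 4, 6], [2, 5]].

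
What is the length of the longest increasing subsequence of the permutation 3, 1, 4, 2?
2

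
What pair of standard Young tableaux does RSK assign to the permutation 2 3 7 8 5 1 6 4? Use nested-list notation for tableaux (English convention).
Insert each entry of the permutation into P by Schensted row insertion, recording in Q the position of each new cell.

Insert 2: appended to row 1. P = [[2]].
Insert 3: appended to row 1. P = [[2, 3]].
Insert 7: appended to row 1. P = [[2, 3, 7]].
Insert 8: appended to row 1. P = [[2, 3, 7, 8]].
Insert 5: 5 bumps 7 from row 1; 7 starts row 2. P = [[2, 3, 5, 8], [7]].
Insert 1: 1 bumps 2 from row 1; 2 bumps 7 from row 2; 7 starts row 3. P = [[1, 3, 5, 8], [2], [7]].
Insert 6: 6 bumps 8 from row 1; 8 appends to row 2. P = [[1, 3, 5, 6], [2, 8], [7]].
Insert 4: 4 bumps 5 from row 1; 5 bumps 8 from row 2; 8 appends to row 3. P = [[1, 3, 4, 6], [2, 5], [7, 8]].

So P = [[1, 3, 4, 6], [2, 5], [7, 8]], Q = [[1, 2, 3, 4], [5, 7], [6, 8]].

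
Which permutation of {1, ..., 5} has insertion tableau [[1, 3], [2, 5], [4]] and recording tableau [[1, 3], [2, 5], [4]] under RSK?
4 2 5 1 3

Reverse the RSK construction: for i from n down to 1, find the cell of Q containing i, remove the entry at that cell from P, and reverse-bump it up through P; the value ejected from row 1 is w(i).

Step i=5: Q has 5 at row 2, column 2; remove 5 from row 2 of P and reverse-bump: 5 enters row 1 and ejects 3. So w(5) = 3. P is now [[1, 5], [2], [4]].
Step i=4: Q has 4 at row 3, column 1; remove 4 from row 3 of P and reverse-bump: 4 enters row 2 and ejects 2; 2 enters row 1 and ejects 1. So w(4) = 1. P is now [[2, 5], [4]].
Step i=3: Q has 3 at row 1, column 2; remove that cell from P, ejecting 5. So w(3) = 5. P is now [[2], [4]].
Step i=2: Q has 2 at row 2, column 1; remove 4 from row 2 of P and reverse-bump: 4 enters row 1 and ejects 2. So w(2) = 2. P is now [[4]].
Step i=1: Q has 1 at row 1, column 1; remove that cell from P, ejecting 4. So w(1) = 4. P is now [].

So w = 4 2 5 1 3.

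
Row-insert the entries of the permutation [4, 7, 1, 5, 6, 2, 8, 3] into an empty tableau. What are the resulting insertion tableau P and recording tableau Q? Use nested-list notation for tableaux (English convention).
P = [[1, 2, 3, 8], [4, 5, 6], [7]], Q = [[1, 2, 5, 7], [3, 4, 8], [6]]

Insert each entry of the permutation into P by Schensted row insertion, recording in Q the position of each new cell.

Insert 4: appended to row 1. P = [[4]], Q = [[1]].
Insert 7: appended to row 1. P = [[4, 7]], Q = [[1, 2]].
Insert 1: 1 bumps 4 from row 1; 4 starts row 2. P = [[1, 7], [4]], Q = [[1, 2], [3]].
Insert 5: 5 bumps 7 from row 1; 7 appends to row 2. P = [[1, 5], [4, 7]], Q = [[1, 2], [3, 4]].
Insert 6: appended to row 1. P = [[1, 5, 6], [4, 7]], Q = [[1, 2, 5], [3, 4]].
Insert 2: 2 bumps 5 from row 1; 5 bumps 7 from row 2; 7 starts row 3. P = [[1, 2, 6], [4, 5], [7]], Q = [[1, 2, 5], [3, 4], [6]].
Insert 8: appended to row 1. P = [[1, 2, 6, 8], [4, 5], [7]], Q = [[1, 2, 5, 7], [3, 4], [6]].
Insert 3: 3 bumps 6 from row 1; 6 appends to row 2. P = [[1, 2, 3, 8], [4, 5, 6], [7]], Q = [[1, 2, 5, 7], [3, 4, 8], [6]].

So P = [[1, 2, 3, 8], [4, 5, 6], [7]], Q = [[1, 2, 5, 7], [3, 4, 8], [6]].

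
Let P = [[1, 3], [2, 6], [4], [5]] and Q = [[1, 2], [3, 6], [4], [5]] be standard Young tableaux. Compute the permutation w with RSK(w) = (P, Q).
5 6 4 2 1 3

Reverse the RSK construction: for i from n down to 1, find the cell of Q containing i, remove the entry at that cell from P, and reverse-bump it up through P; the value ejected from row 1 is w(i).

Step i=6: Q has 6 at row 2, column 2; remove 6 from row 2 of P and reverse-bump: 6 enters row 1 and ejects 3. So w(6) = 3. P is now [[1, 6], [2], [4], [5]].
Step i=5: Q has 5 at row 4, column 1; remove 5 from row 4 of P and reverse-bump: 5 enters row 3 and ejects 4; 4 enters row 2 and ejects 2; 2 enters row 1 and ejects 1. So w(5) = 1. P is now [[2, 6], [4], [5]].
Step i=4: Q has 4 at row 3, column 1; remove 5 from row 3 of P and reverse-bump: 5 enters row 2 and ejects 4; 4 enters row 1 and ejects 2. So w(4) = 2. P is now [[4, 6], [5]].
Step i=3: Q has 3 at row 2, column 1; remove 5 from row 2 of P and reverse-bump: 5 enters row 1 and ejects 4. So w(3) = 4. P is now [[5, 6]].
Step i=2: Q has 2 at row 1, column 2; remove that cell from P, ejecting 6. So w(2) = 6. P is now [[5]].
Step i=1: Q has 1 at row 1, column 1; remove that cell from P, ejecting 5. So w(1) = 5. P is now [].

So w = 5 6 4 2 1 3.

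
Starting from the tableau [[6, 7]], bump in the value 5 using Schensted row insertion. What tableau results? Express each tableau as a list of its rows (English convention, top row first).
[[5, 7], [6]]

In row 1, 5 replaces 6 (the leftmost entry greater than 5); 6 is bumped to row 2. 6 starts a new row 2. The new tableau is [[5, 7], [6]].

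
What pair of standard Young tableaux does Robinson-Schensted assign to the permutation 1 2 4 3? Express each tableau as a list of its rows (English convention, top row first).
P = [[1, 2, 3], [4]], Q = [[1, 2, 3], [4]]

Insert each entry of the permutation into P by Schensted row insertion, recording in Q the position of each new cell.

Insert 1: appended to row 1. P = [[1]].
Insert 2: appended to row 1. P = [[1, 2]].
Insert 4: appended to row 1. P = [[1, 2, 4]].
Insert 3: 3 bumps 4 from row 1; 4 starts row 2. P = [[1, 2, 3], [4]].

So P = [[1, 2, 3], [4]], Q = [[1, 2, 3], [4]].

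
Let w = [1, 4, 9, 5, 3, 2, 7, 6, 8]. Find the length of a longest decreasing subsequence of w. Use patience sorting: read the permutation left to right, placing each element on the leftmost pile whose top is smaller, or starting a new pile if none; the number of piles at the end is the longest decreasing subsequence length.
4

1: new pile. tops = [1]
4: onto pile 1 (replacing 1). tops = [4]
9: onto pile 1 (replacing 4). tops = [9]
5: new pile. tops = [9, 5]
3: new pile. tops = [9, 5, 3]
2: new pile. tops = [9, 5, 3, 2]
7: onto pile 2 (replacing 5). tops = [9, 7, 3, 2]
6: onto pile 3 (replacing 3). tops = [9, 7, 6, 2]
8: onto pile 2 (replacing 7). tops = [9, 8, 6, 2]

4 piles, so the longest decreasing subsequence has length 4.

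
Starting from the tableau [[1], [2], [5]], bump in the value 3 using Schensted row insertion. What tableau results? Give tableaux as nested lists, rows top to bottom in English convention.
3 is larger than every entry of row 1, so it is appended to row 1. The new tableau is [[1, 3], [2], [5]].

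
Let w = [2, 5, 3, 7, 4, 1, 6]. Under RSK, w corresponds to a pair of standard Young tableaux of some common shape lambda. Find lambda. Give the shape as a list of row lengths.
[4, 2, 1]

Row-insert each entry into an empty tableau.

After inserting 2: P = [[2]].
After inserting 5: P = [[2, 5]].
After inserting 3: P = [[2, 3], [5]].
After inserting 7: P = [[2, 3, 7], [5]].
After inserting 4: P = [[2, 3, 4], [5, 7]].
After inserting 1: P = [[1, 3, 4], [2, 7], [5]].
After inserting 6: P = [[1, 3, 4, 6], [2, 7], [5]].

The final insertion tableau P = [[1, 3, 4, 6], [2, 7], [5]] has shape [4, 2, 1].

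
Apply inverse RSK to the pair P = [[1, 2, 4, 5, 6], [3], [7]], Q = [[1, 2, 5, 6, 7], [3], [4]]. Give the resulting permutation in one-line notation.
Reverse RSK: for i = n, n-1, ..., 1, locate i in Q, remove the corresponding corner cell from P, and reverse-bump its entry up through P; the value ejected from row 1 is w(i).

So w = 1 7 3 2 4 5 6.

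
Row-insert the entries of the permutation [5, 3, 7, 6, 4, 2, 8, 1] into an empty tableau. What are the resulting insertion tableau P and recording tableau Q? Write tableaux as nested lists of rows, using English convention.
P = [[1, 4, 8], [2, 6], [3], [5], [7]], Q = [[1, 3, 7], [2, 4], [5], [6], [8]]

Insert each entry of the permutation into P by Schensted row insertion, recording in Q the position of each new cell.

Insert 5: appended to row 1. P = [[5]].
Insert 3: 3 bumps 5 from row 1; 5 starts row 2. P = [[3], [5]].
Insert 7: appended to row 1. P = [[3, 7], [5]].
Insert 6: 6 bumps 7 from row 1; 7 appends to row 2. P = [[3, 6], [5, 7]].
Insert 4: 4 bumps 6 from row 1; 6 bumps 7 from row 2; 7 starts row 3. P = [[3, 4], [5, 6], [7]].
Insert 2: 2 bumps 3 from row 1; 3 bumps 5 from row 2; 5 bumps 7 from row 3; 7 starts row 4. P = [[2, 4], [3, 6], [5], [7]].
Insert 8: appended to row 1. P = [[2, 4, 8], [3, 6], [5], [7]].
Insert 1: 1 bumps 2 from row 1; 2 bumps 3 from row 2; 3 bumps 5 from row 3; 5 bumps 7 from row 4; 7 starts row 5. P = [[1, 4, 8], [2, 6], [3], [5], [7]].

So P = [[1, 4, 8], [2, 6], [3], [5], [7]], Q = [[1, 3, 7], [2, 4], [5], [6], [8]].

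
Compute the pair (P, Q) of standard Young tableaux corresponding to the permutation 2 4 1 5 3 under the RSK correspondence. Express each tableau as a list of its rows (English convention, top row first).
Insert each entry of the permutation into P by Schensted row insertion, recording in Q the position of each new cell.

Insert 2: appended to row 1. P = [[2]].
Insert 4: appended to row 1. P = [[2, 4]].
Insert 1: 1 bumps 2 from row 1; 2 starts row 2. P = [[1, 4], [2]].
Insert 5: appended to row 1. P = [[1, 4, 5], [2]].
Insert 3: 3 bumps 4 from row 1; 4 appends to row 2. P = [[1, 3, 5], [2, 4]].

So P = [[1, 3, 5], [2, 4]], Q = [[1, 2, 4], [3, 5]].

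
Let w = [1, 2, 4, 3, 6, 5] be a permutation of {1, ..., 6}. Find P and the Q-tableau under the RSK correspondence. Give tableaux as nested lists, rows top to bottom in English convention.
P = [[1, 2, 3, 5], [4, 6]], Q = [[1, 2, 3, 5], [4, 6]]

Insert each entry of the permutation into P by Schensted row insertion, recording in Q the position of each new cell.

After inserting 1: P = [[1]].
After inserting 2: P = [[1, 2]].
After inserting 4: P = [[1, 2, 4]].
After inserting 3: P = [[1, 2, 3], [4]].
After inserting 6: P = [[1, 2, 3, 6], [4]].
After inserting 5: P = [[1, 2, 3, 5], [4, 6]].

So P = [[1, 2, 3, 5], [4, 6]], Q = [[1, 2, 3, 5], [4, 6]].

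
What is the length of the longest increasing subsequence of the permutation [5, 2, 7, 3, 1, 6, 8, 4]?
4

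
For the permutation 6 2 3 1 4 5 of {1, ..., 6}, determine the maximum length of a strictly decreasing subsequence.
3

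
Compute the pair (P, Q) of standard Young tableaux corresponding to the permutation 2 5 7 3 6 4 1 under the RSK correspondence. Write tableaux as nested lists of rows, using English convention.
P = [[1, 3, 4], [2, 6], [5], [7]], Q = [[1, 2, 3], [4, 5], [6], [7]]

Insert each entry of the permutation into P by Schensted row insertion, recording in Q the position of each new cell.

Insert 2: appended to row 1. P = [[2]].
Insert 5: appended to row 1. P = [[2, 5]].
Insert 7: appended to row 1. P = [[2, 5, 7]].
Insert 3: 3 bumps 5 from row 1; 5 starts row 2. P = [[2, 3, 7], [5]].
Insert 6: 6 bumps 7 from row 1; 7 appends to row 2. P = [[2, 3, 6], [5, 7]].
Insert 4: 4 bumps 6 from row 1; 6 bumps 7 from row 2; 7 starts row 3. P = [[2, 3, 4], [5, 6], [7]].
Insert 1: 1 bumps 2 from row 1; 2 bumps 5 from row 2; 5 bumps 7 from row 3; 7 starts row 4. P = [[1, 3, 4], [2, 6], [5], [7]].

So P = [[1, 3, 4], [2, 6], [5], [7]], Q = [[1, 2, 3], [4, 5], [6], [7]].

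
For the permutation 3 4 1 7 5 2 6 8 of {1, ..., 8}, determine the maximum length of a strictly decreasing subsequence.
3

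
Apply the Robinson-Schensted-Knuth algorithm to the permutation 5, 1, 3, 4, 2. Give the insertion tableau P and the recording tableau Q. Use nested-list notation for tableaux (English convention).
Insert each entry of the permutation into P by Schensted row insertion, recording in Q the position of each new cell.

After inserting 5: P = [[5]].
After inserting 1: P = [[1], [5]].
After inserting 3: P = [[1, 3], [5]].
After inserting 4: P = [[1, 3, 4], [5]].
After inserting 2: P = [[1, 2, 4], [3], [5]].

So P = [[1, 2, 4], [3], [5]], Q = [[1, 3, 4], [2], [5]].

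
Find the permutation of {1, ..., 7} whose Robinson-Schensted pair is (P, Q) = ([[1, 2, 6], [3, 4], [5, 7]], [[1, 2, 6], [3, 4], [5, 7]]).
Reverse RSK: for i = n, n-1, ..., 1, locate i in Q, remove the corresponding corner cell from P, and reverse-bump its entry up through P; the value ejected from row 1 is w(i).

So w = 5 7 3 4 1 6 2.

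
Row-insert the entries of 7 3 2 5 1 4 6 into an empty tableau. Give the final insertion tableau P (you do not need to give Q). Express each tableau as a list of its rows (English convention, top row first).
P = [[1, 4, 6], [2, 5], [3], [7]]

Insert 7: appended to row 1. P = [[7]].
Insert 3: 3 bumps 7 from row 1; 7 starts row 2. P = [[3], [7]].
Insert 2: 2 bumps 3 from row 1; 3 bumps 7 from row 2; 7 starts row 3. P = [[2], [3], [7]].
Insert 5: appended to row 1. P = [[2, 5], [3], [7]].
Insert 1: 1 bumps 2 from row 1; 2 bumps 3 from row 2; 3 bumps 7 from row 3; 7 starts row 4. P = [[1, 5], [2], [3], [7]].
Insert 4: 4 bumps 5 from row 1; 5 appends to row 2. P = [[1, 4], [2, 5], [3], [7]].
Insert 6: appended to row 1. P = [[1, 4, 6], [2, 5], [3], [7]].

So P = [[1, 4, 6], [2, 5], [3], [7]].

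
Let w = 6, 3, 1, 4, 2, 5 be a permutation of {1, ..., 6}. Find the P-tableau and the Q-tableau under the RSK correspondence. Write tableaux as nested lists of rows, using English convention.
P = [[1, 2, 5], [3, 4], [6]], Q = [[1, 4, 6], [2, 5], [3]]

Insert each entry of the permutation into P by Schensted row insertion, recording in Q the position of each new cell.

Insert 6: appended to row 1. P = [[6]], Q = [[1]].
Insert 3: 3 bumps 6 from row 1; 6 starts row 2. P = [[3], [6]], Q = [[1], [2]].
Insert 1: 1 bumps 3 from row 1; 3 bumps 6 from row 2; 6 starts row 3. P = [[1], [3], [6]], Q = [[1], [2], [3]].
Insert 4: appended to row 1. P = [[1, 4], [3], [6]], Q = [[1, 4], [2], [3]].
Insert 2: 2 bumps 4 from row 1; 4 appends to row 2. P = [[1, 2], [3, 4], [6]], Q = [[1, 4], [2, 5], [3]].
Insert 5: appended to row 1. P = [[1, 2, 5], [3, 4], [6]], Q = [[1, 4, 6], [2, 5], [3]].

So P = [[1, 2, 5], [3, 4], [6]], Q = [[1, 4, 6], [2, 5], [3]].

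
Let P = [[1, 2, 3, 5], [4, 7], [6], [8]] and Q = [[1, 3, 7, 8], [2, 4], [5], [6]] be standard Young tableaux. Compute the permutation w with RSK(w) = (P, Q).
Reverse the RSK construction: for i from n down to 1, find the cell of Q containing i, remove the entry at that cell from P, and reverse-bump it up through P; the value ejected from row 1 is w(i).

Step i=8: Q has 8 at row 1, column 4; remove that cell from P, ejecting 5. So w(8) = 5. P is now [[1, 2, 3], [4, 7], [6], [8]].
Step i=7: Q has 7 at row 1, column 3; remove that cell from P, ejecting 3. So w(7) = 3. P is now [[1, 2], [4, 7], [6], [8]].
Step i=6: Q has 6 at row 4, column 1; remove 8 from row 4 of P and reverse-bump: 8 enters row 3 and ejects 6; 6 enters row 2 and ejects 4; 4 enters row 1 and ejects 2. So w(6) = 2. P is now [[1, 4], [6, 7], [8]].
Step i=5: Q has 5 at row 3, column 1; remove 8 from row 3 of P and reverse-bump: 8 enters row 2 and ejects 7; 7 enters row 1 and ejects 4. So w(5) = 4. P is now [[1, 7], [6, 8]].
Step i=4: Q has 4 at row 2, column 2; remove 8 from row 2 of P and reverse-bump: 8 enters row 1 and ejects 7. So w(4) = 7. P is now [[1, 8], [6]].
Step i=3: Q has 3 at row 1, column 2; remove that cell from P, ejecting 8. So w(3) = 8. P is now [[1], [6]].
Step i=2: Q has 2 at row 2, column 1; remove 6 from row 2 of P and reverse-bump: 6 enters row 1 and ejects 1. So w(2) = 1. P is now [[6]].
Step i=1: Q has 1 at row 1, column 1; remove that cell from P, ejecting 6. So w(1) = 6. P is now [].

So w = 6 1 8 7 4 2 3 5.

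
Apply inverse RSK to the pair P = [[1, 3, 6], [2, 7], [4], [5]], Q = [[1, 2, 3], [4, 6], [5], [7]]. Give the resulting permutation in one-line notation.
Reverse the RSK construction: for i from n down to 1, find the cell of Q containing i, remove the entry at that cell from P, and reverse-bump it up through P; the value ejected from row 1 is w(i).

Step i=7: Q has 7 at row 4, column 1; remove 5 from row 4 of P and reverse-bump: 5 enters row 3 and ejects 4; 4 enters row 2 and ejects 2; 2 enters row 1 and ejects 1. So w(7) = 1. P is now [[2, 3, 6], [4, 7], [5]].
Step i=6: Q has 6 at row 2, column 2; remove 7 from row 2 of P and reverse-bump: 7 enters row 1 and ejects 6. So w(6) = 6. P is now [[2, 3, 7], [4], [5]].
Step i=5: Q has 5 at row 3, column 1; remove 5 from row 3 of P and reverse-bump: 5 enters row 2 and ejects 4; 4 enters row 1 and ejects 3. So w(5) = 3. P is now [[2, 4, 7], [5]].
Step i=4: Q has 4 at row 2, column 1; remove 5 from row 2 of P and reverse-bump: 5 enters row 1 and ejects 4. So w(4) = 4. P is now [[2, 5, 7]].
Step i=3: Q has 3 at row 1, column 3; remove that cell from P, ejecting 7. So w(3) = 7. P is now [[2, 5]].
Step i=2: Q has 2 at row 1, column 2; remove that cell from P, ejecting 5. So w(2) = 5. P is now [[2]].
Step i=1: Q has 1 at row 1, column 1; remove that cell from P, ejecting 2. So w(1) = 2. P is now [].

So w = 2 5 7 4 3 6 1.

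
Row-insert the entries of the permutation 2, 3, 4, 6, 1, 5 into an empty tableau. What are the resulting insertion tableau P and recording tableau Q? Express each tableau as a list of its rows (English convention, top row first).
P = [[1, 3, 4, 5], [2, 6]], Q = [[1, 2, 3, 4], [5, 6]]

Insert each entry of the permutation into P by Schensted row insertion, recording in Q the position of each new cell.

Insert 2: appended to row 1. P = [[2]].
Insert 3: appended to row 1. P = [[2, 3]].
Insert 4: appended to row 1. P = [[2, 3, 4]].
Insert 6: appended to row 1. P = [[2, 3, 4, 6]].
Insert 1: 1 bumps 2 from row 1; 2 starts row 2. P = [[1, 3, 4, 6], [2]].
Insert 5: 5 bumps 6 from row 1; 6 appends to row 2. P = [[1, 3, 4, 5], [2, 6]].

So P = [[1, 3, 4, 5], [2, 6]], Q = [[1, 2, 3, 4], [5, 6]].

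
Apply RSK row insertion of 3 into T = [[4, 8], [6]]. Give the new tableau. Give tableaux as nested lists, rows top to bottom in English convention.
In row 1, 3 replaces 4 (the leftmost entry greater than 3); 4 is bumped to row 2. In row 2, 4 replaces 6 (the leftmost entry greater than 4); 6 is bumped to row 3. 6 starts a new row 3. The new tableau is [[3, 8], [4], [6]].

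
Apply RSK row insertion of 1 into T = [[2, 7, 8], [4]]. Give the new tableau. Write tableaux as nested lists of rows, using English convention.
[[1, 7, 8], [2], [4]]

In row 1, 1 replaces 2 (the leftmost entry greater than 1); 2 is bumped to row 2. In row 2, 2 replaces 4 (the leftmost entry greater than 2); 4 is bumped to row 3. 4 starts a new row 3. The new tableau is [[1, 7, 8], [2], [4]].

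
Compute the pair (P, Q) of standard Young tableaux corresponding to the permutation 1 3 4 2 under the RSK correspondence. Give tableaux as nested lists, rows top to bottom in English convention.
P = [[1, 2, 4], [3]], Q = [[1, 2, 3], [4]]

Insert each entry of the permutation into P by Schensted row insertion, recording in Q the position of each new cell.

Insert 1: appended to row 1. P = [[1]], Q = [[1]].
Insert 3: appended to row 1. P = [[1, 3]], Q = [[1, 2]].
Insert 4: appended to row 1. P = [[1, 3, 4]], Q = [[1, 2, 3]].
Insert 2: 2 bumps 3 from row 1; 3 starts row 2. P = [[1, 2, 4], [3]], Q = [[1, 2, 3], [4]].

So P = [[1, 2, 4], [3]], Q = [[1, 2, 3], [4]].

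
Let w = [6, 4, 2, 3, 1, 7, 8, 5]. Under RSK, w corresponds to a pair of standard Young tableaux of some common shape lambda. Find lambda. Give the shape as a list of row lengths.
[4, 2, 1, 1]

Row-insert each entry into an empty tableau.

After inserting 6: P = [[6]].
After inserting 4: P = [[4], [6]].
After inserting 2: P = [[2], [4], [6]].
After inserting 3: P = [[2, 3], [4], [6]].
After inserting 1: P = [[1, 3], [2], [4], [6]].
After inserting 7: P = [[1, 3, 7], [2], [4], [6]].
After inserting 8: P = [[1, 3, 7, 8], [2], [4], [6]].
After inserting 5: P = [[1, 3, 5, 8], [2, 7], [4], [6]].

The final insertion tableau P = [[1, 3, 5, 8], [2, 7], [4], [6]] has shape [4, 2, 1, 1].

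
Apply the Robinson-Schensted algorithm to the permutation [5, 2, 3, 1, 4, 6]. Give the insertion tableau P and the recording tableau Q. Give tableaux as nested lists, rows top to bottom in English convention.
P = [[1, 3, 4, 6], [2], [5]], Q = [[1, 3, 5, 6], [2], [4]]

Insert each entry of the permutation into P by Schensted row insertion, recording in Q the position of each new cell.

Insert 5: appended to row 1. P = [[5]], Q = [[1]].
Insert 2: 2 bumps 5 from row 1; 5 starts row 2. P = [[2], [5]], Q = [[1], [2]].
Insert 3: appended to row 1. P = [[2, 3], [5]], Q = [[1, 3], [2]].
Insert 1: 1 bumps 2 from row 1; 2 bumps 5 from row 2; 5 starts row 3. P = [[1, 3], [2], [5]], Q = [[1, 3], [2], [4]].
Insert 4: appended to row 1. P = [[1, 3, 4], [2], [5]], Q = [[1, 3, 5], [2], [4]].
Insert 6: appended to row 1. P = [[1, 3, 4, 6], [2], [5]], Q = [[1, 3, 5, 6], [2], [4]].

So P = [[1, 3, 4, 6], [2], [5]], Q = [[1, 3, 5, 6], [2], [4]].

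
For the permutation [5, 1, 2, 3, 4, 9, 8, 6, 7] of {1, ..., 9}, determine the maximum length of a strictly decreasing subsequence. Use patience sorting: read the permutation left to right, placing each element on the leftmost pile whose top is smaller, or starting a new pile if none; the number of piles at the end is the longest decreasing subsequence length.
3

5: new pile. tops = [5]
1: new pile. tops = [5, 1]
2: onto pile 2 (replacing 1). tops = [5, 2]
3: onto pile 2 (replacing 2). tops = [5, 3]
4: onto pile 2 (replacing 3). tops = [5, 4]
9: onto pile 1 (replacing 5). tops = [9, 4]
8: onto pile 2 (replacing 4). tops = [9, 8]
6: new pile. tops = [9, 8, 6]
7: onto pile 3 (replacing 6). tops = [9, 8, 7]

3 piles, so the longest decreasing subsequence has length 3.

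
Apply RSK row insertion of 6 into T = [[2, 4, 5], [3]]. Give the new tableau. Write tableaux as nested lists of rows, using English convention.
[[2, 4, 5, 6], [3]]

6 is larger than every entry of row 1, so it is appended to row 1. The new tableau is [[2, 4, 5, 6], [3]].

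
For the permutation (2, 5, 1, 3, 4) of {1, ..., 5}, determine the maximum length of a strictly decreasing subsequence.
2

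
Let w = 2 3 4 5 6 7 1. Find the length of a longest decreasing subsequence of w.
2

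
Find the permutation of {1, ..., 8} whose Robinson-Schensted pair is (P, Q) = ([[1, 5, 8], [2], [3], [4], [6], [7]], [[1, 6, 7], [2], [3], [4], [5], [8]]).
Reverse RSK: for i = n, n-1, ..., 1, locate i in Q, remove the corresponding corner cell from P, and reverse-bump its entry up through P; the value ejected from row 1 is w(i).

So w = 7 6 4 3 2 5 8 1.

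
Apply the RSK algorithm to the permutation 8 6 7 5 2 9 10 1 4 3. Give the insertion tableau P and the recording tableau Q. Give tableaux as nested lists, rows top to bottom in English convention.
P = [[1, 3, 9, 10], [2, 4], [5, 7], [6], [8]], Q = [[1, 3, 6, 7], [2, 9], [4, 10], [5], [8]]

Insert each entry of the permutation into P by Schensted row insertion, recording in Q the position of each new cell.

Insert 8: appended to row 1. P = [[8]].
Insert 6: 6 bumps 8 from row 1; 8 starts row 2. P = [[6], [8]].
Insert 7: appended to row 1. P = [[6, 7], [8]].
Insert 5: 5 bumps 6 from row 1; 6 bumps 8 from row 2; 8 starts row 3. P = [[5, 7], [6], [8]].
Insert 2: 2 bumps 5 from row 1; 5 bumps 6 from row 2; 6 bumps 8 from row 3; 8 starts row 4. P = [[2, 7], [5], [6], [8]].
Insert 9: appended to row 1. P = [[2, 7, 9], [5], [6], [8]].
Insert 10: appended to row 1. P = [[2, 7, 9, 10], [5], [6], [8]].
Insert 1: 1 bumps 2 from row 1; 2 bumps 5 from row 2; 5 bumps 6 from row 3; 6 bumps 8 from row 4; 8 starts row 5. P = [[1, 7, 9, 10], [2], [5], [6], [8]].
Insert 4: 4 bumps 7 from row 1; 7 appends to row 2. P = [[1, 4, 9, 10], [2, 7], [5], [6], [8]].
Insert 3: 3 bumps 4 from row 1; 4 bumps 7 from row 2; 7 appends to row 3. P = [[1, 3, 9, 10], [2, 4], [5, 7], [6], [8]].

So P = [[1, 3, 9, 10], [2, 4], [5, 7], [6], [8]], Q = [[1, 3, 6, 7], [2, 9], [4, 10], [5], [8]].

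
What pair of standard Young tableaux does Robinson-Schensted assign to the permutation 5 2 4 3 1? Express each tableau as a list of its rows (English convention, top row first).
P = [[1, 3], [2], [4], [5]], Q = [[1, 3], [2], [4], [5]]

Insert each entry of the permutation into P by Schensted row insertion, recording in Q the position of each new cell.

Insert 5: appended to row 1. P = [[5]].
Insert 2: 2 bumps 5 from row 1; 5 starts row 2. P = [[2], [5]].
Insert 4: appended to row 1. P = [[2, 4], [5]].
Insert 3: 3 bumps 4 from row 1; 4 bumps 5 from row 2; 5 starts row 3. P = [[2, 3], [4], [5]].
Insert 1: 1 bumps 2 from row 1; 2 bumps 4 from row 2; 4 bumps 5 from row 3; 5 starts row 4. P = [[1, 3], [2], [4], [5]].

So P = [[1, 3], [2], [4], [5]], Q = [[1, 3], [2], [4], [5]].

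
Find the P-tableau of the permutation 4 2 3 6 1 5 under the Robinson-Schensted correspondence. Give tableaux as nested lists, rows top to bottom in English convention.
Insert 4: appended to row 1. P = [[4]].
Insert 2: 2 bumps 4 from row 1; 4 starts row 2. P = [[2], [4]].
Insert 3: appended to row 1. P = [[2, 3], [4]].
Insert 6: appended to row 1. P = [[2, 3, 6], [4]].
Insert 1: 1 bumps 2 from row 1; 2 bumps 4 from row 2; 4 starts row 3. P = [[1, 3, 6], [2], [4]].
Insert 5: 5 bumps 6 from row 1; 6 appends to row 2. P = [[1, 3, 5], [2, 6], [4]].

So P = [[1, 3, 5], [2, 6], [4]].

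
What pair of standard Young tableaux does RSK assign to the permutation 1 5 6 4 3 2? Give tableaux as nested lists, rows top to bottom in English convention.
Insert each entry of the permutation into P by Schensted row insertion, recording in Q the position of each new cell.

Insert 1: appended to row 1. P = [[1]].
Insert 5: appended to row 1. P = [[1, 5]].
Insert 6: appended to row 1. P = [[1, 5, 6]].
Insert 4: 4 bumps 5 from row 1; 5 starts row 2. P = [[1, 4, 6], [5]].
Insert 3: 3 bumps 4 from row 1; 4 bumps 5 from row 2; 5 starts row 3. P = [[1, 3, 6], [4], [5]].
Insert 2: 2 bumps 3 from row 1; 3 bumps 4 from row 2; 4 bumps 5 from row 3; 5 starts row 4. P = [[1, 2, 6], [3], [4], [5]].

So P = [[1, 2, 6], [3], [4], [5]], Q = [[1, 2, 3], [4], [5], [6]].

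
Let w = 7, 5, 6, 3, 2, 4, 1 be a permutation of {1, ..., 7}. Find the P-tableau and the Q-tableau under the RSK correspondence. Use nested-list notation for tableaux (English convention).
P = [[1, 4], [2, 6], [3], [5], [7]], Q = [[1, 3], [2, 6], [4], [5], [7]]

Insert each entry of the permutation into P by Schensted row insertion, recording in Q the position of each new cell.

Insert 7: appended to row 1. P = [[7]].
Insert 5: 5 bumps 7 from row 1; 7 starts row 2. P = [[5], [7]].
Insert 6: appended to row 1. P = [[5, 6], [7]].
Insert 3: 3 bumps 5 from row 1; 5 bumps 7 from row 2; 7 starts row 3. P = [[3, 6], [5], [7]].
Insert 2: 2 bumps 3 from row 1; 3 bumps 5 from row 2; 5 bumps 7 from row 3; 7 starts row 4. P = [[2, 6], [3], [5], [7]].
Insert 4: 4 bumps 6 from row 1; 6 appends to row 2. P = [[2, 4], [3, 6], [5], [7]].
Insert 1: 1 bumps 2 from row 1; 2 bumps 3 from row 2; 3 bumps 5 from row 3; 5 bumps 7 from row 4; 7 starts row 5. P = [[1, 4], [2, 6], [3], [5], [7]].

So P = [[1, 4], [2, 6], [3], [5], [7]], Q = [[1, 3], [2, 6], [4], [5], [7]].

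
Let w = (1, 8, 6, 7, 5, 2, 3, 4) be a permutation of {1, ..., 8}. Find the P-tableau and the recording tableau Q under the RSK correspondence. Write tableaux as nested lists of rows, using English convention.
Insert each entry of the permutation into P by Schensted row insertion, recording in Q the position of each new cell.

Insert 1: appended to row 1. P = [[1]].
Insert 8: appended to row 1. P = [[1, 8]].
Insert 6: 6 bumps 8 from row 1; 8 starts row 2. P = [[1, 6], [8]].
Insert 7: appended to row 1. P = [[1, 6, 7], [8]].
Insert 5: 5 bumps 6 from row 1; 6 bumps 8 from row 2; 8 starts row 3. P = [[1, 5, 7], [6], [8]].
Insert 2: 2 bumps 5 from row 1; 5 bumps 6 from row 2; 6 bumps 8 from row 3; 8 starts row 4. P = [[1, 2, 7], [5], [6], [8]].
Insert 3: 3 bumps 7 from row 1; 7 appends to row 2. P = [[1, 2, 3], [5, 7], [6], [8]].
Insert 4: appended to row 1. P = [[1, 2, 3, 4], [5, 7], [6], [8]].

So P = [[1, 2, 3, 4], [5, 7], [6], [8]], Q = [[1, 2, 4, 8], [3, 7], [5], [6]].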